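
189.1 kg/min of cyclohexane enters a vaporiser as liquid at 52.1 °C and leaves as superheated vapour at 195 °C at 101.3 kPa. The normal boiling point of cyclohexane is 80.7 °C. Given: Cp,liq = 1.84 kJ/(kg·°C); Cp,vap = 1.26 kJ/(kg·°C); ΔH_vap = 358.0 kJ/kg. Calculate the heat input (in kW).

Q = 1750 kW

liquid 52.1→80.7 °C: 52.624 kJ/kg
vaporisation at 80.7 °C: 358 kJ/kg
vapour 80.7→195 °C: 144.02 kJ/kg
Δh = 52.624 + 358 + 144.02 = 554.64 kJ/kg
Q = ṁ·Δh = 189.1 kg/min × 554.64 kJ/kg = 104880 kJ/min
|Q| = 1748 kW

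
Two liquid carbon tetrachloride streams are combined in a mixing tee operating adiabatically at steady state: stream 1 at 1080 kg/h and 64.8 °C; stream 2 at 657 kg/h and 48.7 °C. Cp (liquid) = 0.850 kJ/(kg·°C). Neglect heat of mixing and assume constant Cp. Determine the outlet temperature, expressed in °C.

T_out = 58.7 °C

Adiabatic, steady state ⇒ Σ ṁᵢCp,ᵢ(T_out − Tᵢ) = 0
Σ ṁᵢCp,ᵢTᵢ = 1080×0.850×64.8 + 657×0.850×48.7 = 86683
Σ ṁᵢCp,ᵢ = 1080×0.850 + 657×0.850 = 1476.4
T_out = 86683 / 1476.4 = 58.71 °C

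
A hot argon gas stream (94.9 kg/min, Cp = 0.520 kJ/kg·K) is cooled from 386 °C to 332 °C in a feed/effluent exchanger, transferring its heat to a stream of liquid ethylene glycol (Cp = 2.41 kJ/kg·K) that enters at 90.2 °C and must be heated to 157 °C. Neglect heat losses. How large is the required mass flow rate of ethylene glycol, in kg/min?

Heat released by hot stream: Q = 94.9 × 0.520 × (386 − 332) = 2664.8 kJ/min
Energy balance on cold side (adiabatic exchanger): Q = ṁ_c·Cp_c·(T_c,out − T_c,in)
ṁ_c = 2664.8 / [2.41 × (157 − 90.2)] = 16.553 kg/min

ṁ_c = 16.6 kg/min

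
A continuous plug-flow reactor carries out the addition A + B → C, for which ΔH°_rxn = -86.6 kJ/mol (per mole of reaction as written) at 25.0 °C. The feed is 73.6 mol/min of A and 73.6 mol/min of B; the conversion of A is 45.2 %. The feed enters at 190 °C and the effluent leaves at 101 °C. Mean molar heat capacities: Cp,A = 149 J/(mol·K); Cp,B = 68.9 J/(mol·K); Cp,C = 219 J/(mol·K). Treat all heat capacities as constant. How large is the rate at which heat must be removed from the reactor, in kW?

Extent of reaction ξ = 0.452 × 73.6 = 33.267 mol/min
Reaction term: ξ·ΔH°_rxn = 33.267 × -86.6 = -2880.9 kJ/min
Sensible, feed 190→25 °C: -2646.2 kJ/min
Outlet flows (mol/min): A 40.333, B 40.333, C 33.267
Sensible, products 25→101 °C: 1221.6 kJ/min
Q = ΔH = -4305.5 kJ/min = -71.758 kW
Heat removed = 71.758 kW

Q_out = 71.8 kW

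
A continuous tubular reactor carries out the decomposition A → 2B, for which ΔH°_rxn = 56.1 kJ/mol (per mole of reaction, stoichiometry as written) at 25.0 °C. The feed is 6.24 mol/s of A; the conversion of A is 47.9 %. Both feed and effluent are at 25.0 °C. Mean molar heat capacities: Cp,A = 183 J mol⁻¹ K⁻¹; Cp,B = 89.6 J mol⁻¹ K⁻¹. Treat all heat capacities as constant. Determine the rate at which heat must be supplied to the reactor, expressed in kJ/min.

Extent of reaction ξ = 0.479 × 6.24 = 2.989 mol/s
Reaction term: ξ·ΔH°_rxn = 2.989 × 56.1 = 167.68 kJ/s
Q = ΔH = 167.68 kJ/s = 167.68 kW
Heat supplied = 10061 kJ/min

Q_in = 10100 kJ/min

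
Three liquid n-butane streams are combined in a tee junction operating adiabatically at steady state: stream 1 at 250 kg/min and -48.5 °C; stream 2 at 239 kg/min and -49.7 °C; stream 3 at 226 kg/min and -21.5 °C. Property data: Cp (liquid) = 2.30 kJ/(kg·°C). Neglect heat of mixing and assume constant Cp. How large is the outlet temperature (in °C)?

Adiabatic, steady state ⇒ Σ ṁᵢCp,ᵢ(T_out − Tᵢ) = 0
T_out = Σ ṁᵢCp,ᵢTᵢ / Σ ṁᵢCp,ᵢ
      = -66383 / 1644.5 = -40.367 °C

T_out = -40.4 °C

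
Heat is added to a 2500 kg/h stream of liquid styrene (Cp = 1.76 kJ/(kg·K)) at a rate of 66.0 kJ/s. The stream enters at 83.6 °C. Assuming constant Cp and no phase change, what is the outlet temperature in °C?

Q = 66.0 kJ/s = 237600 kJ/h
ΔT = Q/(ṁ·Cp) = 237600/(2500×1.76) = 54 K
T_out = 83.6 + 54 = 137.6 °C

T_out = 138 °C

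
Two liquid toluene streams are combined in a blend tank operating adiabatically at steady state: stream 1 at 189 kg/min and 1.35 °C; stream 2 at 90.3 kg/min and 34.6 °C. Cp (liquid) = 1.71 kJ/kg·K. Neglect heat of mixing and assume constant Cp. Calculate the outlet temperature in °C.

T_out = 12.1 °C

Energy balance with Q = 0: Σ ṁᵢCp,ᵢ(T_out − Tᵢ) = 0
T_out = Σ ṁᵢCp,ᵢTᵢ / Σ ṁᵢCp,ᵢ
      = 5779 / 477.6 = 12.1 °C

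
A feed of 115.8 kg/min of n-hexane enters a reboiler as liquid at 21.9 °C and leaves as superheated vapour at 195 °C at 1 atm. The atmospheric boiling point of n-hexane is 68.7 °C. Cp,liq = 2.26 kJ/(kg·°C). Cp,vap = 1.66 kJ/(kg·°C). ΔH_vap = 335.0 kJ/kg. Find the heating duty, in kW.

liquid 21.9→68.7 °C: 105.77 kJ/kg
vaporisation at 68.7 °C: 335 kJ/kg
vapour 68.7→195 °C: 209.66 kJ/kg
Δh = 105.77 + 335 + 209.66 = 650.43 kJ/kg
Q = ṁ·Δh = 115.8 kg/min × 650.43 kJ/kg = 75319 kJ/min
|Q| = 1255.3 kW

Q = 1260 kW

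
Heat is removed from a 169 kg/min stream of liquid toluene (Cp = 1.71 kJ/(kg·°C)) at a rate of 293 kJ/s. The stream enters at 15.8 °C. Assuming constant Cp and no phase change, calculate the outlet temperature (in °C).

T_out = -45.0 °C

Q = 293 kJ/s = 17580 kJ/min
ΔT = Q/(ṁ·Cp) = 17580/(169×1.71) = 60.833 K
T_out = 15.8 − 60.833 = -45.033 °C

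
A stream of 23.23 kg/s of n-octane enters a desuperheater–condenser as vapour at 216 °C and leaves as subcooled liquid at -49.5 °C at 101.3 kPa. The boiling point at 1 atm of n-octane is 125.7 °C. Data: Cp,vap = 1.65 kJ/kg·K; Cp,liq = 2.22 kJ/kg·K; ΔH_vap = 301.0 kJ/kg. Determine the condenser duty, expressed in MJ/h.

vapour 216→125.7 °C: -148.99 kJ/kg
condensation at 125.7 °C: -301 kJ/kg
liquid 125.7→-49.5 °C: -388.94 kJ/kg
Δh = -148.99 + -301 + -388.94 = -838.94 kJ/kg
Q = ṁ·Δh = 23.23 kg/s × -838.94 kJ/kg = -19489 kJ/s
|Q| = 19489 kW = 70159 MJ/h

Q_c = 70200 MJ/h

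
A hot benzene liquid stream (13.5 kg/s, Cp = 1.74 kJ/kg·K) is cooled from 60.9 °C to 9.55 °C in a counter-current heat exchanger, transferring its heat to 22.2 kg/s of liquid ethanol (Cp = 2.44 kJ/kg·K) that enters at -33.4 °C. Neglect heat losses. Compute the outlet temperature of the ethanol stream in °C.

Heat released by hot stream: Q = 13.5 × 1.74 × (60.9 − 9.55) = 1206.2 kJ/s
Energy balance on cold side (adiabatic exchanger): Q = ṁ_c·Cp_c·(T_c,out − T_c,in)
T_c,out = -33.4 + 1206.2/(22.2 × 2.44) = -11.132 °C

T_c,out = -11.1 °C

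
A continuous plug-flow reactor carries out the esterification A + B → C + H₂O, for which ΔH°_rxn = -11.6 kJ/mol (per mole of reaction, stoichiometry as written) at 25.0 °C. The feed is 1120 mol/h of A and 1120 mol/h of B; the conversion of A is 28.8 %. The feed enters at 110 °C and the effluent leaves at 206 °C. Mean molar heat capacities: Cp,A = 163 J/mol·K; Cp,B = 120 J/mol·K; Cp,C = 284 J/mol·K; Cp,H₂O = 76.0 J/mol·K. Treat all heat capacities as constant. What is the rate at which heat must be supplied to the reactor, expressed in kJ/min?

Q_in = 520 kJ/min

Extent of reaction ξ = 0.288 × 1120 = 322.56 mol/h
Reaction term: ξ·ΔH°_rxn = 322.56 × -11.6 = -3741.7 kJ/h
Sensible, feed 110→25 °C: -26942 kJ/h
Outlet flows (mol/h): A 797.44, B 797.44, C 322.56, H₂O 322.56
Sensible, products 25→206 °C: 61865 kJ/h
Q = ΔH = 31182 kJ/h = 8.6617 kW
Heat supplied = 519.7 kJ/min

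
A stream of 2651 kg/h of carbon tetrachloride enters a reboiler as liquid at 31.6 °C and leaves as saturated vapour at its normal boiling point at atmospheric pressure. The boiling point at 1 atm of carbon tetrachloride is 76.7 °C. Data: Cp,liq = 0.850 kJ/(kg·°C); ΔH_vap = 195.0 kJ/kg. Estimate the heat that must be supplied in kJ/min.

liquid 31.6→76.7 °C: 38.335 kJ/kg
vaporisation at 76.7 °C: 195 kJ/kg
Δh = 38.335 + 195 = 233.34 kJ/kg
Q = ṁ·Δh = 2651 kg/h × 233.34 kJ/kg = 618570 kJ/h
|Q| = 171.83 kW = 10310 kJ/min

Q = 10300 kJ/min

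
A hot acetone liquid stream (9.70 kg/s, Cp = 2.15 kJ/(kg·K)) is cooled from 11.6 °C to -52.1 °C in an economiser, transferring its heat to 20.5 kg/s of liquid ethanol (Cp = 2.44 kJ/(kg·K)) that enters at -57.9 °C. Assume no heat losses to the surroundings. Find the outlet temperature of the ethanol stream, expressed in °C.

Heat released by hot stream: Q = 9.70 × 2.15 × (11.6 − -52.1) = 1328.5 kJ/s
Energy balance on cold side (adiabatic exchanger): Q = ṁ_c·Cp_c·(T_c,out − T_c,in)
T_c,out = -57.9 + 1328.5/(20.5 × 2.44) = -31.341 °C

T_c,out = -31.3 °C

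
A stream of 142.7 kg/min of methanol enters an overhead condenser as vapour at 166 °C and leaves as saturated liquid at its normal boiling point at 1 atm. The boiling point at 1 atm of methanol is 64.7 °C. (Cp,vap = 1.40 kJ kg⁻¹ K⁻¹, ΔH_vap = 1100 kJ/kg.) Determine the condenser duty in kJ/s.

vapour 166→64.7 °C: -141.82 kJ/kg
condensation at 64.7 °C: -1100 kJ/kg
Δh = -141.82 + -1100 = -1241.8 kJ/kg
Q = ṁ·Δh = 142.7 kg/min × -1241.8 kJ/kg = -177210 kJ/min
|Q| = 2953.5 kW

Q_c = 2950 kJ/s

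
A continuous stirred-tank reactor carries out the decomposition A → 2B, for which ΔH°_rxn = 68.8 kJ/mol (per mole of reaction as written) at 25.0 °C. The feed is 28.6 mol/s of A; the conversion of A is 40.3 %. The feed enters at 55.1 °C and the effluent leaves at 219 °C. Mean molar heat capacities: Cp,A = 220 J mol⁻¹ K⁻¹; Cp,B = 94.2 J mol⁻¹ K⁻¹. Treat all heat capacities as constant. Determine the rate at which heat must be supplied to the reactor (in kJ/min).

Q_in = 105000 kJ/min

Extent of reaction ξ = 0.403 × 28.6 = 11.526 mol/s
Reaction term: ξ·ΔH°_rxn = 11.526 × 68.8 = 792.98 kJ/s
Sensible, feed 55.1→25 °C: -189.39 kJ/s
Outlet flows (mol/s): A 17.074, B 23.052
Sensible, products 25→219 °C: 1150 kJ/s
Q = ΔH = 1753.6 kJ/s = 1753.6 kW
Heat supplied = 105210 kJ/min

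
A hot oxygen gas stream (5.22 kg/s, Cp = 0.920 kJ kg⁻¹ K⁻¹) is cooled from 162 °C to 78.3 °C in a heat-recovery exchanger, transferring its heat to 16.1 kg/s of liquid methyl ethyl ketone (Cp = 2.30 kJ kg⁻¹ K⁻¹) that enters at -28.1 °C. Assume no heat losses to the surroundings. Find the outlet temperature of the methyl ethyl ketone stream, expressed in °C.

Heat released by hot stream: Q = 5.22 × 0.920 × (162 − 78.3) = 401.96 kJ/s
Energy balance on cold side (adiabatic exchanger): Q = ṁ_c·Cp_c·(T_c,out − T_c,in)
T_c,out = -28.1 + 401.96/(16.1 × 2.30) = -17.245 °C

T_c,out = -17.2 °C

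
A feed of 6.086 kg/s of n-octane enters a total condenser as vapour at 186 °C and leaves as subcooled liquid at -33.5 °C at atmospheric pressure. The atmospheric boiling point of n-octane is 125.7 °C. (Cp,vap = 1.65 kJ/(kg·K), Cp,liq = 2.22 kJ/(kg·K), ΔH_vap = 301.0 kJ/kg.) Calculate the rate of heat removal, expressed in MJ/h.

vapour 186→125.7 °C: -99.495 kJ/kg
condensation at 125.7 °C: -301 kJ/kg
liquid 125.7→-33.5 °C: -353.42 kJ/kg
Δh = -99.495 + -301 + -353.42 = -753.92 kJ/kg
Q = ṁ·Δh = 6.086 kg/s × -753.92 kJ/kg = -4588.4 kJ/s
|Q| = 4588.4 kW = 16518 MJ/h

Q_c = 16500 MJ/h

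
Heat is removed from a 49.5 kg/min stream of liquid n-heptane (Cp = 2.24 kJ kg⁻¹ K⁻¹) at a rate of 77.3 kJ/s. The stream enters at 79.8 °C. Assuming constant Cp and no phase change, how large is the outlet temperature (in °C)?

T_out = 38.0 °C

Q = 77.3 kJ/s = 4638 kJ/min
ΔT = Q/(ṁ·Cp) = 4638/(49.5×2.24) = 41.829 K
T_out = 79.8 − 41.829 = 37.971 °C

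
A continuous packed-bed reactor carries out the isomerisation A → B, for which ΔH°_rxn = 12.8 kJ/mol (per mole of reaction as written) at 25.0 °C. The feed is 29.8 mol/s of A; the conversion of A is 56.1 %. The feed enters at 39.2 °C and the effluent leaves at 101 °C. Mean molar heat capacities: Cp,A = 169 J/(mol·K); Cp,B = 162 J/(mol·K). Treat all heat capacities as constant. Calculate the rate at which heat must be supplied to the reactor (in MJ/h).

Q_in = 1860 MJ/h

Extent of reaction ξ = 0.561 × 29.8 = 16.718 mol/s
Reaction term: ξ·ΔH°_rxn = 16.718 × 12.8 = 213.99 kJ/s
Sensible, feed 39.2→25 °C: -71.514 kJ/s
Outlet flows (mol/s): A 13.082, B 16.718
Sensible, products 25→101 °C: 373.86 kJ/s
Q = ΔH = 516.33 kJ/s = 516.33 kW
Heat supplied = 1858.8 MJ/h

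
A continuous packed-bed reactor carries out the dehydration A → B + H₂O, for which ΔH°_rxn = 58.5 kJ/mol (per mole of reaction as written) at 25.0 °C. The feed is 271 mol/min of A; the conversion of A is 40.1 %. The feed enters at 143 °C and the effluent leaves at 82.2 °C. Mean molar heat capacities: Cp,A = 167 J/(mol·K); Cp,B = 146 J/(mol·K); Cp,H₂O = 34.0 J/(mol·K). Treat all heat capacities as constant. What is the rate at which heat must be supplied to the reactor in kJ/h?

Extent of reaction ξ = 0.401 × 271 = 108.67 mol/min
Reaction term: ξ·ΔH°_rxn = 108.67 × 58.5 = 6357.3 kJ/min
Sensible, feed 143→25 °C: -5340.3 kJ/min
Outlet flows (mol/min): A 162.33, B 108.67, H₂O 108.67
Sensible, products 25→82.2 °C: 2669.5 kJ/min
Q = ΔH = 3686.4 kJ/min = 61.441 kW
Heat supplied = 221190 kJ/h

Q_in = 221000 kJ/h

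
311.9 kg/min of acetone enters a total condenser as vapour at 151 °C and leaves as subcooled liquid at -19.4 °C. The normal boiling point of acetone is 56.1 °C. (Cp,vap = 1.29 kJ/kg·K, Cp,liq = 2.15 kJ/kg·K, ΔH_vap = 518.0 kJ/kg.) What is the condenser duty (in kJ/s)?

Q_c = 4170 kJ/s

vapour 151→56.1 °C: -122.42 kJ/kg
condensation at 56.1 °C: -518 kJ/kg
liquid 56.1→-19.4 °C: -162.32 kJ/kg
Δh = -122.42 + -518 + -162.32 = -802.75 kJ/kg
Q = ṁ·Δh = 311.9 kg/min × -802.75 kJ/kg = -250380 kJ/min
|Q| = 4172.9 kW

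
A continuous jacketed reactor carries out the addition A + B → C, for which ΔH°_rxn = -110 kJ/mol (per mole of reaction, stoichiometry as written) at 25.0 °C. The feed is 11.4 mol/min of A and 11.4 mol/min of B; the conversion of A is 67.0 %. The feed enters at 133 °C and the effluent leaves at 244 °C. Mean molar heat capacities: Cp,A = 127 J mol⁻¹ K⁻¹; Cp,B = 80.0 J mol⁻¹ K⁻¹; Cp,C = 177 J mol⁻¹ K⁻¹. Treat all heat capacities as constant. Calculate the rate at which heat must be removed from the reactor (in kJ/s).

Extent of reaction ξ = 0.670 × 11.4 = 7.638 mol/min
Reaction term: ξ·ΔH°_rxn = 7.638 × -110 = -840.18 kJ/min
Sensible, feed 133→25 °C: -254.86 kJ/min
Outlet flows (mol/min): A 3.762, B 3.762, C 7.638
Sensible, products 25→244 °C: 466.61 kJ/min
Q = ΔH = -628.42 kJ/min = -10.474 kW
Heat removed = 10.474 kJ/s

Q_out = 10.5 kJ/s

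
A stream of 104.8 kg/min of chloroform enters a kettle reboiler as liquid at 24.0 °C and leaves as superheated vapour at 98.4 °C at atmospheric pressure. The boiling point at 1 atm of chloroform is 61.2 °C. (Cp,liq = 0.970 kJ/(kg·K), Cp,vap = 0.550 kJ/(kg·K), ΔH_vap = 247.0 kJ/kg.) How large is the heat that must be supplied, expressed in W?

liquid 24.0→61.2 °C: 36.084 kJ/kg
vaporisation at 61.2 °C: 247 kJ/kg
vapour 61.2→98.4 °C: 20.46 kJ/kg
Δh = 36.084 + 247 + 20.46 = 303.54 kJ/kg
Q = ṁ·Δh = 104.8 kg/min × 303.54 kJ/kg = 31811 kJ/min
|Q| = 530.19 kW = 530190 W

Q = 530000 W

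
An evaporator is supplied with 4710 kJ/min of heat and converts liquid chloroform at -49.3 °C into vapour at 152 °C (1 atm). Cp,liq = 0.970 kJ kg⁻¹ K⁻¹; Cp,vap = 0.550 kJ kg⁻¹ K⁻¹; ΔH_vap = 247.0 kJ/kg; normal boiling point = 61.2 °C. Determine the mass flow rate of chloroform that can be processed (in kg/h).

Δh = 0.970×(61.2−-49.3) + 247.0 + 0.550×(152−61.2) = 404.12 kJ/kg
Q = 4710 kJ/min = 78.5 kJ/s = 282600 kJ/h
ṁ = Q/Δh = 282600 / 404.12 = 699.29 kg/h

ṁ = 699 kg/h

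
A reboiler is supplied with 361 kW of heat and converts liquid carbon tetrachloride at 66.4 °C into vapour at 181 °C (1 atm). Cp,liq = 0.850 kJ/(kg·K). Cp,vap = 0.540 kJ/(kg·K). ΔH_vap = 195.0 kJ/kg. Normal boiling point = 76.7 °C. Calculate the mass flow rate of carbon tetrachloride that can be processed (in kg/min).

Δh = 0.850×(76.7−66.4) + 195.0 + 0.540×(181−76.7) = 260.08 kJ/kg
Q = 361 kW = 361 kJ/s = 21660 kJ/min
ṁ = Q/Δh = 21660 / 260.08 = 83.283 kg/min

ṁ = 83.3 kg/min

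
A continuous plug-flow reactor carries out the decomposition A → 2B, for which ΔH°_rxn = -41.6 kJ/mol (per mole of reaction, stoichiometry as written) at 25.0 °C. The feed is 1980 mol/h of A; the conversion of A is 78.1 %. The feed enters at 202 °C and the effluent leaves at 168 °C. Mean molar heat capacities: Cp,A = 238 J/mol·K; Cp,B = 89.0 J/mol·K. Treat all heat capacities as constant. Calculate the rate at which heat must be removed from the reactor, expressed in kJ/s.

Q_out = 26.0 kJ/s

Extent of reaction ξ = 0.781 × 1980 = 1546.4 mol/h
Reaction term: ξ·ΔH°_rxn = 1546.4 × -41.6 = -64329 kJ/h
Sensible, feed 202→25 °C: -83409 kJ/h
Outlet flows (mol/h): A 433.62, B 3092.8
Sensible, products 25→168 °C: 54119 kJ/h
Q = ΔH = -93620 kJ/h = -26.005 kW
Heat removed = 26.005 kJ/s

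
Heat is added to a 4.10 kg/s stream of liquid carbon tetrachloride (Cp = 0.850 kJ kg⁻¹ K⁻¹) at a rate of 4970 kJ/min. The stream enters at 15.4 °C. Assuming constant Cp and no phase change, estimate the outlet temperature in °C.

T_out = 39.2 °C

Q = 4970 kJ/min = 82.833 kJ/s
ΔT = Q/(ṁ·Cp) = 82.833/(4.10×0.850) = 23.769 K
T_out = 15.4 + 23.769 = 39.169 °C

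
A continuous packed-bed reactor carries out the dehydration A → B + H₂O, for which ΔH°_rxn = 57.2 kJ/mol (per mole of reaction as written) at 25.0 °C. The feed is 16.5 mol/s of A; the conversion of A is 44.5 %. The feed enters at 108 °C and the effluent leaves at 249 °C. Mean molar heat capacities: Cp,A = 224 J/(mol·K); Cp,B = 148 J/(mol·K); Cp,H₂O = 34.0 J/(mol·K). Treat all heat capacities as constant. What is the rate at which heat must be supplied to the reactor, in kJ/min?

Extent of reaction ξ = 0.445 × 16.5 = 7.3425 mol/s
Reaction term: ξ·ΔH°_rxn = 7.3425 × 57.2 = 419.99 kJ/s
Sensible, feed 108→25 °C: -306.77 kJ/s
Outlet flows (mol/s): A 9.1575, B 7.3425, H₂O 7.3425
Sensible, products 25→249 °C: 758.83 kJ/s
Q = ΔH = 872.05 kJ/s = 872.05 kW
Heat supplied = 52323 kJ/min

Q_in = 52300 kJ/min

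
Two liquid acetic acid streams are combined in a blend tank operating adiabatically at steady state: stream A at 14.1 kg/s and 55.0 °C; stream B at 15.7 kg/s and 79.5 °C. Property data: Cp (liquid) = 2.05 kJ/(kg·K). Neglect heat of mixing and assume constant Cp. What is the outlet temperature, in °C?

Energy balance with Q = 0: Σ ṁᵢCp,ᵢ(T_out − Tᵢ) = 0
Σ ṁᵢCp,ᵢTᵢ = 14.1×2.05×55.0 + 15.7×2.05×79.5 = 4148.5
Σ ṁᵢCp,ᵢ = 14.1×2.05 + 15.7×2.05 = 61.09
T_out = 4148.5 / 61.09 = 67.908 °C

T_out = 67.9 °C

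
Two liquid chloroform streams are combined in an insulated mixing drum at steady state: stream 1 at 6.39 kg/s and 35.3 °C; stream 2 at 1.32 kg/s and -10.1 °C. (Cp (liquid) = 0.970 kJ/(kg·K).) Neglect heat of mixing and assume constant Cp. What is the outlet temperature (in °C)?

T_out = 27.5 °C

Energy balance with Q = 0: Σ ṁᵢCp,ᵢ(T_out − Tᵢ) = 0
Σ ṁᵢCp,ᵢTᵢ = 6.39×0.970×35.3 + 1.32×0.970×-10.1 = 205.87
Σ ṁᵢCp,ᵢ = 6.39×0.970 + 1.32×0.970 = 7.4787
T_out = 205.87 / 7.4787 = 27.527 °C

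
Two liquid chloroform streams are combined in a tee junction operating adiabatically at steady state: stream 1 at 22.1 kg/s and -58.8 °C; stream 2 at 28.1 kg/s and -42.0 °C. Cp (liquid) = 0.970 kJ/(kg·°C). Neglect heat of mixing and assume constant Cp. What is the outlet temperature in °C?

Adiabatic, steady state ⇒ Σ ṁᵢCp,ᵢ(T_out − Tᵢ) = 0
Σ ṁᵢCp,ᵢTᵢ = 22.1×0.970×-58.8 + 28.1×0.970×-42.0 = -2405.3
Σ ṁᵢCp,ᵢ = 22.1×0.970 + 28.1×0.970 = 48.694
T_out = -2405.3 / 48.694 = -49.396 °C

T_out = -49.4 °C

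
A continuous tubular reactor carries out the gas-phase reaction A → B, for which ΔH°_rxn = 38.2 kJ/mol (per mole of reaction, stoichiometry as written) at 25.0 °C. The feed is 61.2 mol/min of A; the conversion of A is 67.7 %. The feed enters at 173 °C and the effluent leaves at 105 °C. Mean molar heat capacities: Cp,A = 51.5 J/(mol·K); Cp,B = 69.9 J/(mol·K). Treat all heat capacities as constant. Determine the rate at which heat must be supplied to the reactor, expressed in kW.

Extent of reaction ξ = 0.677 × 61.2 = 41.432 mol/min
Reaction term: ξ·ΔH°_rxn = 41.432 × 38.2 = 1582.7 kJ/min
Sensible, feed 173→25 °C: -466.47 kJ/min
Outlet flows (mol/min): A 19.768, B 41.432
Sensible, products 25→105 °C: 313.13 kJ/min
Q = ΔH = 1429.4 kJ/min = 23.823 kW
Heat supplied = 23.823 kW

Q_in = 23.8 kW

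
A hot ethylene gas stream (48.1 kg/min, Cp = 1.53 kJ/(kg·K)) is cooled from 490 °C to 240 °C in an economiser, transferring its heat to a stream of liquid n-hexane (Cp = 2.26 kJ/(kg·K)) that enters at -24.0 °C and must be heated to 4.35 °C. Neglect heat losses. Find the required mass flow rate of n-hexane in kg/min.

Heat released by hot stream: Q = 48.1 × 1.53 × (490 − 240) = 18398 kJ/min
Energy balance on cold side (adiabatic exchanger): Q = ṁ_c·Cp_c·(T_c,out − T_c,in)
ṁ_c = 18398 / [2.26 × (4.35 − -24.0)] = 287.15 kg/min

ṁ_c = 287 kg/min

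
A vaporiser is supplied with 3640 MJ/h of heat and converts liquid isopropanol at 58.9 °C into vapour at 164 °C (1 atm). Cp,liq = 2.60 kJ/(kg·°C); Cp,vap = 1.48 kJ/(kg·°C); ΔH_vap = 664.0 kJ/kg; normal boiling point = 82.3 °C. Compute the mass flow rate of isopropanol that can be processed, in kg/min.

Δh = 2.60×(82.3−58.9) + 664.0 + 1.48×(164−82.3) = 845.76 kJ/kg
Q = 3640 MJ/h = 1011.1 kJ/s = 60667 kJ/min
ṁ = Q/Δh = 60667 / 845.76 = 71.731 kg/min

ṁ = 71.7 kg/min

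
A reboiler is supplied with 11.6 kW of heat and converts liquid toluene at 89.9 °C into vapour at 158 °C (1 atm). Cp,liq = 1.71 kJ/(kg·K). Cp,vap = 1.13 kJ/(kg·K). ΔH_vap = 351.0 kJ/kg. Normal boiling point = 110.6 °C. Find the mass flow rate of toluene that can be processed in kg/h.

Δh = 1.71×(110.6−89.9) + 351.0 + 1.13×(158−110.6) = 439.96 kJ/kg
Q = 11.6 kW = 11.6 kJ/s = 41760 kJ/h
ṁ = Q/Δh = 41760 / 439.96 = 94.918 kg/h

ṁ = 94.9 kg/h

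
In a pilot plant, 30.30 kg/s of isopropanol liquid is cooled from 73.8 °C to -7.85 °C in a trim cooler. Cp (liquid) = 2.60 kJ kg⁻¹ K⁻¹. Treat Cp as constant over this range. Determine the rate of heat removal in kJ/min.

Q_c = 386000 kJ/min

Q = ṁ·Cp·ΔT = 30.30 × 2.60 × (-7.85 − 73.8) = -6432.4 kJ/s
Cooling duty = 385940 kJ/min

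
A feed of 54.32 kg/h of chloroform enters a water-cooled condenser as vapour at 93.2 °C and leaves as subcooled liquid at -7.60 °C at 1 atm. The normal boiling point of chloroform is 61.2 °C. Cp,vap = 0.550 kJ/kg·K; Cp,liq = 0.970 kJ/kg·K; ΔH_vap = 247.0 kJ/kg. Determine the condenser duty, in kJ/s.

vapour 93.2→61.2 °C: -17.6 kJ/kg
condensation at 61.2 °C: -247 kJ/kg
liquid 61.2→-7.60 °C: -66.736 kJ/kg
Δh = -17.6 + -247 + -66.736 = -331.34 kJ/kg
Q = ṁ·Δh = 54.32 kg/h × -331.34 kJ/kg = -17998 kJ/h
|Q| = 4.9995 kW

Q_c = 5.00 kJ/s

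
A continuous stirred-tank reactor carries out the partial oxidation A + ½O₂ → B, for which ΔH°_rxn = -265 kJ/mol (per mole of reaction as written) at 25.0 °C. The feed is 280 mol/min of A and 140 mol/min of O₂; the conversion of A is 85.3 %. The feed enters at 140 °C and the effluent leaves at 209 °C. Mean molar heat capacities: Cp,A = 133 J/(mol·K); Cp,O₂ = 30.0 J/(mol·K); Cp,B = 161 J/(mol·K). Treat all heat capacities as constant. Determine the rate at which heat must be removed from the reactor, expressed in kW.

Q_out = 998 kW

Extent of reaction ξ = 0.853 × 280 = 238.84 mol/min
Reaction term: ξ·ΔH°_rxn = 238.84 × -265 = -63293 kJ/min
Sensible, feed 140→25 °C: -4765.6 kJ/min
Outlet flows (mol/min): A 41.16, O₂ 20.58, B 238.84
Sensible, products 25→209 °C: 8196.3 kJ/min
Q = ΔH = -59862 kJ/min = -997.7 kW
Heat removed = 997.7 kW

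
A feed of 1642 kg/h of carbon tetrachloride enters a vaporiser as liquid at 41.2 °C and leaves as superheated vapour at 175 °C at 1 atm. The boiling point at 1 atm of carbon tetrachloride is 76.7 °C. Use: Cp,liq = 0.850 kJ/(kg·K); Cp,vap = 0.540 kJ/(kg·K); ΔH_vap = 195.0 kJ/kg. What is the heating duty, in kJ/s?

Q = 127 kJ/s

liquid 41.2→76.7 °C: 30.175 kJ/kg
vaporisation at 76.7 °C: 195 kJ/kg
vapour 76.7→175 °C: 53.082 kJ/kg
Δh = 30.175 + 195 + 53.082 = 278.26 kJ/kg
Q = ṁ·Δh = 1642 kg/h × 278.26 kJ/kg = 456900 kJ/h
|Q| = 126.92 kW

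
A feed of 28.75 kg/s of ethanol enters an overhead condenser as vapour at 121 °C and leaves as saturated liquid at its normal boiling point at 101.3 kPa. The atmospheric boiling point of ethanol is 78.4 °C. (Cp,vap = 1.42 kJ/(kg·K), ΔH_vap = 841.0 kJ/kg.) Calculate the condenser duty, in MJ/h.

Q_c = 93300 MJ/h

vapour 121→78.4 °C: -60.492 kJ/kg
condensation at 78.4 °C: -841 kJ/kg
Δh = -60.492 + -841 = -901.49 kJ/kg
Q = ṁ·Δh = 28.75 kg/s × -901.49 kJ/kg = -25918 kJ/s
|Q| = 25918 kW = 93304 MJ/h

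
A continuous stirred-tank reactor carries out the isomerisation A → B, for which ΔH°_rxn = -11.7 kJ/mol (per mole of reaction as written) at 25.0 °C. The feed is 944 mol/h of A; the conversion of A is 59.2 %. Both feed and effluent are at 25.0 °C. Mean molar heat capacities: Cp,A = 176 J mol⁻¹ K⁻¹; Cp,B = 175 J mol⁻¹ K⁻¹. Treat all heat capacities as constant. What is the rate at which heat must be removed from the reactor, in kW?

Extent of reaction ξ = 0.592 × 944 = 558.85 mol/h
Reaction term: ξ·ΔH°_rxn = 558.85 × -11.7 = -6538.5 kJ/h
Q = ΔH = -6538.5 kJ/h = -1.8163 kW
Heat removed = 1.8163 kW

Q_out = 1.82 kW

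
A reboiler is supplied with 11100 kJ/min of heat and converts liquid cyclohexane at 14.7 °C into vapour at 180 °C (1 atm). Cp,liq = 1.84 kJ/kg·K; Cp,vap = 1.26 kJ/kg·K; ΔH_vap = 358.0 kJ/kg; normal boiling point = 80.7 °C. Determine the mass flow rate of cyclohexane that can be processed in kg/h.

ṁ = 1100 kg/h

Δh = 1.84×(80.7−14.7) + 358.0 + 1.26×(180−80.7) = 604.56 kJ/kg
Q = 11100 kJ/min = 185 kJ/s = 666000 kJ/h
ṁ = Q/Δh = 666000 / 604.56 = 1101.6 kg/h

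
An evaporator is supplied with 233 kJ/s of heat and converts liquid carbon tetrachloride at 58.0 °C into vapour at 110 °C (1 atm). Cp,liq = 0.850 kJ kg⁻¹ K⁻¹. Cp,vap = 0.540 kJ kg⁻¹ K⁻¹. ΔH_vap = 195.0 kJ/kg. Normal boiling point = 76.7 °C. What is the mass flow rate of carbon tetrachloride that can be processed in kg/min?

ṁ = 61.1 kg/min

Δh = 0.850×(76.7−58.0) + 195.0 + 0.540×(110−76.7) = 228.88 kJ/kg
Q = 233 kJ/s = 233 kJ/s = 13980 kJ/min
ṁ = Q/Δh = 13980 / 228.88 = 61.081 kg/min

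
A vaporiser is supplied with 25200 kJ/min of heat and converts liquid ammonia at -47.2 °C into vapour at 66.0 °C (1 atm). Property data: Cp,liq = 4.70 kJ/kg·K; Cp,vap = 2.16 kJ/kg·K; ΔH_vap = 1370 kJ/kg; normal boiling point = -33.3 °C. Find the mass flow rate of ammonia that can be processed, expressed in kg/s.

ṁ = 0.255 kg/s

Δh = 4.70×(-33.3−-47.2) + 1370 + 2.16×(66.0−-33.3) = 1649.8 kJ/kg
Q = 25200 kJ/min = 420 kJ/s = 420 kJ/s
ṁ = Q/Δh = 420 / 1649.8 = 0.25457 kg/s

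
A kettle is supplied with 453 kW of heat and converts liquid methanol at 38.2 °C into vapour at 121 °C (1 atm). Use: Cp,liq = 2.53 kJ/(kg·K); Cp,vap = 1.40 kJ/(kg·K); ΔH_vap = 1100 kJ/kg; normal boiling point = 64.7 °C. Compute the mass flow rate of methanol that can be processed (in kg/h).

ṁ = 1310 kg/h

Δh = 2.53×(64.7−38.2) + 1100 + 1.40×(121−64.7) = 1245.9 kJ/kg
Q = 453 kW = 453 kJ/s = 1.6308e+06 kJ/h
ṁ = Q/Δh = 1.6308e+06 / 1245.9 = 1309 kg/h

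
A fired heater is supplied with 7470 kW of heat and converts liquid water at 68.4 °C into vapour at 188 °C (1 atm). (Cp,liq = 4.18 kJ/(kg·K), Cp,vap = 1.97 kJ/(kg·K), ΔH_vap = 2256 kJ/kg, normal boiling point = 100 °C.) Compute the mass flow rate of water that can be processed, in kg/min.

Δh = 4.18×(100−68.4) + 2256 + 1.97×(188−100) = 2561.4 kJ/kg
Q = 7470 kW = 7470 kJ/s = 448200 kJ/min
ṁ = Q/Δh = 448200 / 2561.4 = 174.98 kg/min

ṁ = 175 kg/min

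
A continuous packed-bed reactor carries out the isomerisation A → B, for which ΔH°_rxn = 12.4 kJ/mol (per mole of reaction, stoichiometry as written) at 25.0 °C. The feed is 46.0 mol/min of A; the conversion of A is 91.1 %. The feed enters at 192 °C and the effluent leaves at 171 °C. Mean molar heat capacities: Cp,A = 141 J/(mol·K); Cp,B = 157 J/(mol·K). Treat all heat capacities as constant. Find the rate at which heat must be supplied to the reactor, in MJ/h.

Q_in = 28.9 MJ/h

Extent of reaction ξ = 0.911 × 46.0 = 41.906 mol/min
Reaction term: ξ·ΔH°_rxn = 41.906 × 12.4 = 519.63 kJ/min
Sensible, feed 192→25 °C: -1083.2 kJ/min
Outlet flows (mol/min): A 4.094, B 41.906
Sensible, products 25→171 °C: 1044.8 kJ/min
Q = ΔH = 481.32 kJ/min = 8.022 kW
Heat supplied = 28.879 MJ/h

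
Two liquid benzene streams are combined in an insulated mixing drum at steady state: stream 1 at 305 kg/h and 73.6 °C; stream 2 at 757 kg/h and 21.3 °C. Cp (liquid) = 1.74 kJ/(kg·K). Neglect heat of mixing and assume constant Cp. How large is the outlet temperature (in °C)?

T_out = 36.3 °C

Adiabatic, steady state ⇒ Σ ṁᵢCp,ᵢ(T_out − Tᵢ) = 0
Σ ṁᵢCp,ᵢTᵢ = 305×1.74×73.6 + 757×1.74×21.3 = 67115
Σ ṁᵢCp,ᵢ = 305×1.74 + 757×1.74 = 1847.9
T_out = 67115 / 1847.9 = 36.32 °C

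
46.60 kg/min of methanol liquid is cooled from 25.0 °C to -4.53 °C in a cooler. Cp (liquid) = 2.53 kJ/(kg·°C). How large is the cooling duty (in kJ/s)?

Q_c = 58.0 kJ/s

Q = ṁ·Cp·ΔT = 46.60 × 2.53 × (-4.53 − 25.0) = -3481.5 kJ/min
Converting: 3481.5 / 60 s = 58.025 kW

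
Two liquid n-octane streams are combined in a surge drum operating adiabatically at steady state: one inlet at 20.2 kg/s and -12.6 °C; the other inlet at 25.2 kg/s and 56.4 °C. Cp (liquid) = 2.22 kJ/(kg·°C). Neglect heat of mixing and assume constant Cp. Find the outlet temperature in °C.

T_out = 25.7 °C

No heat crosses the boundary, so H_out = H_in.
Σ ṁᵢCp,ᵢTᵢ = 20.2×2.22×-12.6 + 25.2×2.22×56.4 = 2590.2
Σ ṁᵢCp,ᵢ = 20.2×2.22 + 25.2×2.22 = 100.79
T_out = 2590.2 / 100.79 = 25.7 °C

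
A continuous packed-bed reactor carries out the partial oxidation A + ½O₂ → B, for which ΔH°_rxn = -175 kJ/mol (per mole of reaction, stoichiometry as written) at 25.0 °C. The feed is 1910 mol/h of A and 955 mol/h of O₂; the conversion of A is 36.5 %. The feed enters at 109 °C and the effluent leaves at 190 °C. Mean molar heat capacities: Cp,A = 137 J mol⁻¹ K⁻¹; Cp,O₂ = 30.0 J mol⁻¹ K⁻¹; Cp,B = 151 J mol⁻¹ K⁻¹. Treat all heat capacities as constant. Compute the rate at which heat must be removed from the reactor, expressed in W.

Extent of reaction ξ = 0.365 × 1910 = 697.15 mol/h
Reaction term: ξ·ΔH°_rxn = 697.15 × -175 = -122000 kJ/h
Sensible, feed 109→25 °C: -24387 kJ/h
Outlet flows (mol/h): A 1212.8, O₂ 606.42, B 697.15
Sensible, products 25→190 °C: 47788 kJ/h
Q = ΔH = -98600 kJ/h = -27.389 kW
Heat removed = 27389 W

Q_out = 27400 W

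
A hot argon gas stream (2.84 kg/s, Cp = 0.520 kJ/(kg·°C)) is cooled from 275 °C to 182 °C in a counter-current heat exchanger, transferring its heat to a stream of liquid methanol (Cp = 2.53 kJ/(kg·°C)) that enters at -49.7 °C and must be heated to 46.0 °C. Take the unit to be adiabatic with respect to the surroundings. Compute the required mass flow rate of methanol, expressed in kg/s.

ṁ_c = 0.567 kg/s

Heat released by hot stream: Q = 2.84 × 0.520 × (275 − 182) = 137.34 kJ/s
Energy balance on cold side (adiabatic exchanger): Q = ṁ_c·Cp_c·(T_c,out − T_c,in)
ṁ_c = 137.34 / [2.53 × (46.0 − -49.7)] = 0.56725 kg/s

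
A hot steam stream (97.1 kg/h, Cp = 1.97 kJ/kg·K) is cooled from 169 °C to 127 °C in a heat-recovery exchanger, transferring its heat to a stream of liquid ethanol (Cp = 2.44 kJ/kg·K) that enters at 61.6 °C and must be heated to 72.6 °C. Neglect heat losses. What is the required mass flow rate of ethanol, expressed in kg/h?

ṁ_c = 299 kg/h

Heat released by hot stream: Q = 97.1 × 1.97 × (169 − 127) = 8034.1 kJ/h
Energy balance on cold side (adiabatic exchanger): Q = ṁ_c·Cp_c·(T_c,out − T_c,in)
ṁ_c = 8034.1 / [2.44 × (72.6 − 61.6)] = 299.33 kg/h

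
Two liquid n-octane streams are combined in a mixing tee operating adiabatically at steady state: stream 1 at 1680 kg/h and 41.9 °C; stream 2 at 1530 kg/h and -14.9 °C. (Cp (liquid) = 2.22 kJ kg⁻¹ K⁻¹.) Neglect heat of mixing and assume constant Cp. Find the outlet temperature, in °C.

Adiabatic, steady state ⇒ Σ ṁᵢCp,ᵢ(T_out − Tᵢ) = 0
Σ ṁᵢCp,ᵢTᵢ = 1680×2.22×41.9 + 1530×2.22×-14.9 = 105660
Σ ṁᵢCp,ᵢ = 1680×2.22 + 1530×2.22 = 7126.2
T_out = 105660 / 7126.2 = 14.827 °C

T_out = 14.8 °C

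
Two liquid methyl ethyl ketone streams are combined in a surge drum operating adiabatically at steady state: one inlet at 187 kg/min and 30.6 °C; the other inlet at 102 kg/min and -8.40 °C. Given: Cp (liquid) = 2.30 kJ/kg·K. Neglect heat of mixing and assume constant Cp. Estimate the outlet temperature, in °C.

T_out = 16.8 °C

Energy balance with Q = 0: Σ ṁᵢCp,ᵢ(T_out − Tᵢ) = 0
Σ ṁᵢCp,ᵢTᵢ = 187×2.30×30.6 + 102×2.30×-8.40 = 11190
Σ ṁᵢCp,ᵢ = 187×2.30 + 102×2.30 = 664.7
T_out = 11190 / 664.7 = 16.835 °C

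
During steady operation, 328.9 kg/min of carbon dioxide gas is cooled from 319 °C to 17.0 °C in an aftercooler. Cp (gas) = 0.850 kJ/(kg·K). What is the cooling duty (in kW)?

Q_c = 1410 kW

Q = ṁ·Cp·ΔT = 328.9 × 0.850 × (17.0 − 319) = -84429 kJ/min
Converting: 84429 / 60 s = 1407.1 kW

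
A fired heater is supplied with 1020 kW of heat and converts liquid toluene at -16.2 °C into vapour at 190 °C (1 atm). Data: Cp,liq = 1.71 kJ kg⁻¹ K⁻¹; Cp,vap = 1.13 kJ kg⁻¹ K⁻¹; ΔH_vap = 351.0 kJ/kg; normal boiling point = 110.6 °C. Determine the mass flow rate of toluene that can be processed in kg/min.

ṁ = 93.1 kg/min

Δh = 1.71×(110.6−-16.2) + 351.0 + 1.13×(190−110.6) = 657.55 kJ/kg
Q = 1020 kW = 1020 kJ/s = 61200 kJ/min
ṁ = Q/Δh = 61200 / 657.55 = 93.073 kg/min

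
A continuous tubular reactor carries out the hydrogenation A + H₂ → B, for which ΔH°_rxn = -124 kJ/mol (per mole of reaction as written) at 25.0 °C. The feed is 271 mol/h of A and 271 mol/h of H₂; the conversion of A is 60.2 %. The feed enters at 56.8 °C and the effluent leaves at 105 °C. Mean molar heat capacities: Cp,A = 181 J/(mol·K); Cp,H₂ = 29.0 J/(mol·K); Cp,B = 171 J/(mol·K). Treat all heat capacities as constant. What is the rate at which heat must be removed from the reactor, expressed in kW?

Q_out = 5.00 kW

Extent of reaction ξ = 0.602 × 271 = 163.14 mol/h
Reaction term: ξ·ΔH°_rxn = 163.14 × -124 = -20230 kJ/h
Sensible, feed 56.8→25 °C: -1809.7 kJ/h
Outlet flows (mol/h): A 107.86, H₂ 107.86, B 163.14
Sensible, products 25→105 °C: 4043.8 kJ/h
Q = ΔH = -17996 kJ/h = -4.9988 kW
Heat removed = 4.9988 kW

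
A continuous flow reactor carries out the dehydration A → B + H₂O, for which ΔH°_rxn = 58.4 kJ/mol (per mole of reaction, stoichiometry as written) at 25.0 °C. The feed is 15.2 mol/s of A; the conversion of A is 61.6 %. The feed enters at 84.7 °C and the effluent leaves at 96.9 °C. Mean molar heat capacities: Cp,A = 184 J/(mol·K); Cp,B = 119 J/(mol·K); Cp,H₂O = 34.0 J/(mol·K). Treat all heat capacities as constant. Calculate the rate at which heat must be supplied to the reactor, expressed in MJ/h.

Extent of reaction ξ = 0.616 × 15.2 = 9.3632 mol/s
Reaction term: ξ·ΔH°_rxn = 9.3632 × 58.4 = 546.81 kJ/s
Sensible, feed 84.7→25 °C: -166.97 kJ/s
Outlet flows (mol/s): A 5.8368, B 9.3632, H₂O 9.3632
Sensible, products 25→96.9 °C: 180.22 kJ/s
Q = ΔH = 560.06 kJ/s = 560.06 kW
Heat supplied = 2016.2 MJ/h

Q_in = 2020 MJ/h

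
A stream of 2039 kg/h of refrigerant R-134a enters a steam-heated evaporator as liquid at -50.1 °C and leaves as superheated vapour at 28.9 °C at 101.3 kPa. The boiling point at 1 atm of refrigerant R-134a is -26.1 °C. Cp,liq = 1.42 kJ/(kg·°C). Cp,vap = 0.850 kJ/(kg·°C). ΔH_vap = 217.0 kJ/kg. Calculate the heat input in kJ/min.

liquid -50.1→-26.1 °C: 34.08 kJ/kg
vaporisation at -26.1 °C: 217 kJ/kg
vapour -26.1→28.9 °C: 46.75 kJ/kg
Δh = 34.08 + 217 + 46.75 = 297.83 kJ/kg
Q = ṁ·Δh = 2039 kg/h × 297.83 kJ/kg = 607280 kJ/h
|Q| = 168.69 kW = 10121 kJ/min

Q = 10100 kJ/min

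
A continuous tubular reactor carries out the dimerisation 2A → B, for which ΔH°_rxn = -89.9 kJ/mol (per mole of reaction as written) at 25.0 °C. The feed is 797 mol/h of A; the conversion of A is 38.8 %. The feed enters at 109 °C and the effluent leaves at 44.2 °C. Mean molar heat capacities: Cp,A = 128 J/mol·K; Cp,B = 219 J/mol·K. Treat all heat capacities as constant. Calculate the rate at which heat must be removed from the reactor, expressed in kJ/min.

Extent of reaction ξ = 0.388 × 797 / 2 = 154.62 mol/h
Reaction term: ξ·ΔH°_rxn = 154.62 × -89.9 = -13900 kJ/h
Sensible, feed 109→25 °C: -8569.3 kJ/h
Outlet flows (mol/h): A 487.76, B 154.62
Sensible, products 25→44.2 °C: 1848.9 kJ/h
Q = ΔH = -20621 kJ/h = -5.728 kW
Heat removed = 343.68 kJ/min

Q_out = 344 kJ/min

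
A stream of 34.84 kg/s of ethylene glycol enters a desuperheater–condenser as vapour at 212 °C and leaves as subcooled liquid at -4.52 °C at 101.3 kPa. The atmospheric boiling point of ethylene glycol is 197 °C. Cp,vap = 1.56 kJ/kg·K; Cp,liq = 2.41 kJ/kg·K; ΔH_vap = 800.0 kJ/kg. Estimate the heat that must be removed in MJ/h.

Q_c = 164000 MJ/h

vapour 212→197 °C: -23.4 kJ/kg
condensation at 197 °C: -800 kJ/kg
liquid 197→-4.52 °C: -485.66 kJ/kg
Δh = -23.4 + -800 + -485.66 = -1309.1 kJ/kg
Q = ṁ·Δh = 34.84 kg/s × -1309.1 kJ/kg = -45608 kJ/s
|Q| = 45608 kW = 164190 MJ/h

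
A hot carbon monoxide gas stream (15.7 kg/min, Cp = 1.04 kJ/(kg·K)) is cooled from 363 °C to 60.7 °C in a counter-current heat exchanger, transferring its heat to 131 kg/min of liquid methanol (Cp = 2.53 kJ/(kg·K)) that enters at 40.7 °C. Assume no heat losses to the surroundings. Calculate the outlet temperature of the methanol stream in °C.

Heat released by hot stream: Q = 15.7 × 1.04 × (363 − 60.7) = 4936 kJ/min
Energy balance on cold side (adiabatic exchanger): Q = ṁ_c·Cp_c·(T_c,out − T_c,in)
T_c,out = 40.7 + 4936/(131 × 2.53) = 55.593 °C

T_c,out = 55.6 °C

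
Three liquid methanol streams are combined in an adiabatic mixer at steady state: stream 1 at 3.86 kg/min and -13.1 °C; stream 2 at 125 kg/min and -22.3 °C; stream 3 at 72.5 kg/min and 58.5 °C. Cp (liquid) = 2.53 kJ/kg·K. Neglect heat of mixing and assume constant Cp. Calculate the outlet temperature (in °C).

Energy balance with Q = 0: Σ ṁᵢCp,ᵢ(T_out − Tᵢ) = 0
Σ ṁᵢCp,ᵢTᵢ = 3.86×2.53×-13.1 + 125×2.53×-22.3 + 72.5×2.53×58.5 = 3550.1
Σ ṁᵢCp,ᵢ = 3.86×2.53 + 125×2.53 + 72.5×2.53 = 509.44
T_out = 3550.1 / 509.44 = 6.9685 °C

T_out = 6.97 °C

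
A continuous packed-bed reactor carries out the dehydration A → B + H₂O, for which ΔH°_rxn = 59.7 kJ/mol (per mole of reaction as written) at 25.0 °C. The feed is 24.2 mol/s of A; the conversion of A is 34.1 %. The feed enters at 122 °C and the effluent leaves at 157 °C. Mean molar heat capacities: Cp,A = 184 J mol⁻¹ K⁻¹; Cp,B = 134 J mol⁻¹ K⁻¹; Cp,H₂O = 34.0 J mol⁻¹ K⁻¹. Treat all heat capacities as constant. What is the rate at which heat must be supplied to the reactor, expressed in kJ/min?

Extent of reaction ξ = 0.341 × 24.2 = 8.2522 mol/s
Reaction term: ξ·ΔH°_rxn = 8.2522 × 59.7 = 492.66 kJ/s
Sensible, feed 122→25 °C: -431.92 kJ/s
Outlet flows (mol/s): A 15.948, B 8.2522, H₂O 8.2522
Sensible, products 25→157 °C: 570.34 kJ/s
Q = ΔH = 631.08 kJ/s = 631.08 kW
Heat supplied = 37865 kJ/min

Q_in = 37900 kJ/min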